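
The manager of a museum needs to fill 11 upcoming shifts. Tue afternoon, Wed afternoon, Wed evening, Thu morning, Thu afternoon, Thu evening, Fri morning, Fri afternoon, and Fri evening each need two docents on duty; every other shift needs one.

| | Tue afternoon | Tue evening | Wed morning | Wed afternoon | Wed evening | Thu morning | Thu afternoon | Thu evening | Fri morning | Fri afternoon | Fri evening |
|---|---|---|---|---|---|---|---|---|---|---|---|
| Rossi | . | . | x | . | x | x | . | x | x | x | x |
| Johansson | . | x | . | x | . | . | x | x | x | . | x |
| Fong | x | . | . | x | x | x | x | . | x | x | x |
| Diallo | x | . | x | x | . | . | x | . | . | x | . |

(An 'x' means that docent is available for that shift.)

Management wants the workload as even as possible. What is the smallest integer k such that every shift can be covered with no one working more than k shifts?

With 4 docents and 20 worker-slots to fill, someone must work at least ⌈20/4⌉ = 5 shifts, so k ≥ 5.
k = 5 works: Tue afternoon→Fong+Diallo, Tue evening→Johansson, Wed morning→Diallo, Wed afternoon→Johansson+Diallo, Wed evening→Rossi+Fong, Thu morning→Rossi+Fong, Thu afternoon→Johansson+Diallo, Thu evening→Rossi+Johansson, Fri morning→Rossi+Johansson, Fri afternoon→Fong+Diallo, Fri evening→Rossi+Fong.
Loads: Rossi 5, Johansson 5, Fong 5, Diallo 5 — all ≤ 5.

5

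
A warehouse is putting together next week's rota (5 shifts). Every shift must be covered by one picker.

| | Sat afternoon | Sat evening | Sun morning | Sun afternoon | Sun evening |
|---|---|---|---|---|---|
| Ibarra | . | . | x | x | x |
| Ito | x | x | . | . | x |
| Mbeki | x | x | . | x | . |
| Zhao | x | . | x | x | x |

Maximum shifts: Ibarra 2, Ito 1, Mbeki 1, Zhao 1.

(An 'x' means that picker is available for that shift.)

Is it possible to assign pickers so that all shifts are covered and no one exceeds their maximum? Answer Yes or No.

Yes

One valid schedule: Sat afternoon→Mbeki, Sat evening→Ito, Sun morning→Ibarra, Sun afternoon→Ibarra, Sun evening→Zhao.
Loads: Ibarra 2/2, Ito 1/1, Mbeki 1/1, Zhao 1/1 — all within limits.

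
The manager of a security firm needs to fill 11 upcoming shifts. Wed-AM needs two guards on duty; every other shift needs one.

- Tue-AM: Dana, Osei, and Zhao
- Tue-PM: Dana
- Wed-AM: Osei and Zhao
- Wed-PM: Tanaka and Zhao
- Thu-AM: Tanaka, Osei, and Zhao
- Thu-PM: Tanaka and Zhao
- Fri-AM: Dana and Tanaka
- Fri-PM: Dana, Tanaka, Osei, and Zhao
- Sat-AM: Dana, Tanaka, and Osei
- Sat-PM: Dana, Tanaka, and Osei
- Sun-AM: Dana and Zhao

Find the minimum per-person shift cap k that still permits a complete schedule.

3

With 4 guards and 12 worker-slots to fill, someone must work at least ⌈12/4⌉ = 3 shifts, so k ≥ 3.
k = 3 works: Tue-AM→Osei, Tue-PM→Dana, Wed-AM→Osei+Zhao, Wed-PM→Tanaka, Thu-AM→Zhao, Thu-PM→Tanaka, Fri-AM→Dana, Fri-PM→Zhao, Sat-AM→Tanaka, Sat-PM→Osei, Sun-AM→Dana.
Loads: Dana 3, Tanaka 3, Osei 3, Zhao 3 — all ≤ 3.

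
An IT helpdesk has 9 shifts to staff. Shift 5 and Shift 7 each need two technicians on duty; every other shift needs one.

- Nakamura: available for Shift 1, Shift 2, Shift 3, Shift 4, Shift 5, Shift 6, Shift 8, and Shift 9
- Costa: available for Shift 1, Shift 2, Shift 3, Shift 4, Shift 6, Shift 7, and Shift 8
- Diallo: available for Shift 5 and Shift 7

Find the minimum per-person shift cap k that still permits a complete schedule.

5

With 3 technicians and 11 worker-slots to fill, someone must work at least ⌈11/3⌉ = 4 shifts, so k ≥ 4.
k = 4 is infeasible (exhaustive check).
k = 5 works: Shift 1→Nakamura, Shift 2→Nakamura, Shift 3→Nakamura, Shift 4→Costa, Shift 5→Nakamura+Diallo, Shift 6→Costa, Shift 7→Costa+Diallo, Shift 8→Costa, Shift 9→Nakamura.
Loads: Nakamura 5, Costa 4, Diallo 2 — all ≤ 5.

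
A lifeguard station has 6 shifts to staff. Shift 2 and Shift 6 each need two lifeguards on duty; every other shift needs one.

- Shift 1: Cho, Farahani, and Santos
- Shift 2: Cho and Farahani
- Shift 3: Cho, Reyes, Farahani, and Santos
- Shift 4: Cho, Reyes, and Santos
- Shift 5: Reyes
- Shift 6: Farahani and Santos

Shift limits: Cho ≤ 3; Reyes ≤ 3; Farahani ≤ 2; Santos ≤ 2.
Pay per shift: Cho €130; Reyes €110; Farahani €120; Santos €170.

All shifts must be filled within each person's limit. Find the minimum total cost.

Shift 2 can only be covered by Cho and Farahani, so that assignment is forced.
Shift 5 can only be covered by Reyes, so that assignment is forced.
Shift 6 can only be covered by Farahani and Santos, so that assignment is forced.
Picking the cheapest available lifeguard for each shift independently would cost €990, but that ignores the shift limits.
An optimal schedule: Shift 1→Cho, Shift 2→Farahani+Cho, Shift 3→Reyes, Shift 4→Reyes, Shift 5→Reyes, Shift 6→Farahani+Santos.
Total: 130 + 120 + 130 + 110 + 110 + 110 + 120 + 170 = €1000.

€1000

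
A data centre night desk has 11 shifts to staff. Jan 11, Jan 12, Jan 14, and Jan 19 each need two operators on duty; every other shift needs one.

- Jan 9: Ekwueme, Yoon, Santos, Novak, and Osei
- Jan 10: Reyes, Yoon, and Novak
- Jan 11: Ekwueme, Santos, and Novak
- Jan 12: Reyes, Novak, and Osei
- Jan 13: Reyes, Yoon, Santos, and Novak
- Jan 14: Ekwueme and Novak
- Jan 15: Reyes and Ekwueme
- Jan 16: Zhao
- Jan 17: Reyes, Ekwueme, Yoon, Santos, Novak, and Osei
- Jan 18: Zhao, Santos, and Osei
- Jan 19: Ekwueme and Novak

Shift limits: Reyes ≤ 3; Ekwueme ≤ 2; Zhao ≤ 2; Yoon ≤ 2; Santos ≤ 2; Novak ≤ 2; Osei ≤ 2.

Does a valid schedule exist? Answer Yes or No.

No

Total capacity is 15 and 15 slots are needed, so capacity alone doesn't rule it out.
Shifts {Jan 11, Jan 14, Jan 19} need 6 worker-slots in total, but the operators available for any of those shifts (Ekwueme, Santos, and Novak) can supply at most 5 among them. So no valid schedule exists.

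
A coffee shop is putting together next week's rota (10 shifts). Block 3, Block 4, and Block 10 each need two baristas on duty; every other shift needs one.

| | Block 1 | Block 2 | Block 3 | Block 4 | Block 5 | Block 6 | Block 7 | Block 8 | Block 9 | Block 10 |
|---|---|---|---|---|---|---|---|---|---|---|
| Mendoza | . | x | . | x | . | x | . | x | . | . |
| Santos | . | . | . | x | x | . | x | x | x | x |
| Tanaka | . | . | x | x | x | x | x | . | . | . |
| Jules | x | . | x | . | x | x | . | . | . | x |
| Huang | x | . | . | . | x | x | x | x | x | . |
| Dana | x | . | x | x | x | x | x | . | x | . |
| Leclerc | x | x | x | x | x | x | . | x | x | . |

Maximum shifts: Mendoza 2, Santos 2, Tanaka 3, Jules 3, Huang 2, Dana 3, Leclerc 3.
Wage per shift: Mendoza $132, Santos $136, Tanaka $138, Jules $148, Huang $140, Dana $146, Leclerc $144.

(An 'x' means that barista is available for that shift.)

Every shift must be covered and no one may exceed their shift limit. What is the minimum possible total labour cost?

$1810

Block 10 can only be covered by Santos and Jules, so that assignment is forced.
Picking the cheapest available barista for each shift independently would cost $1778, but that ignores the shift limits.
An optimal schedule: Block 1→Huang, Block 2→Mendoza, Block 3→Tanaka+Leclerc, Block 4→Tanaka+Leclerc, Block 5→Tanaka, Block 6→Leclerc, Block 7→Santos, Block 8→Mendoza, Block 9→Huang, Block 10→Santos+Jules.
Total: 140 + 132 + 138 + 144 + 138 + 144 + 138 + 144 + 136 + 132 + 140 + 136 + 148 = $1810.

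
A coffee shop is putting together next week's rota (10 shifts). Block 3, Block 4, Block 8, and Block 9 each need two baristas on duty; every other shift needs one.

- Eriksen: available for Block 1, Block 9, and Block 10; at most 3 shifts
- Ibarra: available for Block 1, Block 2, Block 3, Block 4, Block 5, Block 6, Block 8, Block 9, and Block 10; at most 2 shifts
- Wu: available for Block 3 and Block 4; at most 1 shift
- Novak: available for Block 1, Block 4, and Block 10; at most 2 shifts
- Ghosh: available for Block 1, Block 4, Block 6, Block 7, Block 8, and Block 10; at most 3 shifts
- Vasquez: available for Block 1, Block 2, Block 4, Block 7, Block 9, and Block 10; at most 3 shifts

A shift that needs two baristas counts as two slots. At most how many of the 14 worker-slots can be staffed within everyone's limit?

Total capacity across all baristas is 3+2+1+2+3+3 = 14, and 14 slots are needed, so at most 14 can be filled.
Shifts {Block 3, Block 5, Block 8} need 5 slots but only Ibarra, Wu, and Ghosh are available for them, supplying at most 4 — so at least 1 slot must go unfilled.
An assignment achieving 13: Block 1→Eriksen, Block 2→Vasquez, Block 3→Ibarra+Wu, Block 4→Novak+Vasquez, Block 5→Ibarra, Block 6→Ghosh, Block 7→Ghosh, Block 8→Ghosh, Block 9→Eriksen+Vasquez, Block 10→Eriksen.
Loads: Eriksen 3/3, Ibarra 2/2, Wu 1/1, Novak 1/2, Ghosh 3/3, Vasquez 3/3.

13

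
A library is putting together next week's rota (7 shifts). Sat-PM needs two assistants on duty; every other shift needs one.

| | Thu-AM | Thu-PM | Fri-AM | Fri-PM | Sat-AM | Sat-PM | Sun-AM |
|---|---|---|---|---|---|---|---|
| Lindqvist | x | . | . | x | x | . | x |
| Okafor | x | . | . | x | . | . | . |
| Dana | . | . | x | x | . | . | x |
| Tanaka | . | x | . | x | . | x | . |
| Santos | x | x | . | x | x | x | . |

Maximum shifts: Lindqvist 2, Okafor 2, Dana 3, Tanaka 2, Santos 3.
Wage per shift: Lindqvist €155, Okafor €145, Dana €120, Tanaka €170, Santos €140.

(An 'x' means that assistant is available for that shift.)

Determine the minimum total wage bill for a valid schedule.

€1095

Fri-AM can only be covered by Dana, so that assignment is forced.
Sat-PM can only be covered by Tanaka and Santos, so that assignment is forced.
Picking the cheapest available assistant for each shift independently would cost €1090, but that ignores the shift limits.
An optimal schedule: Thu-AM→Okafor, Thu-PM→Santos, Fri-AM→Dana, Fri-PM→Dana, Sat-AM→Santos, Sat-PM→Santos+Tanaka, Sun-AM→Dana.
Total: 145 + 140 + 120 + 120 + 140 + 140 + 170 + 120 = €1095.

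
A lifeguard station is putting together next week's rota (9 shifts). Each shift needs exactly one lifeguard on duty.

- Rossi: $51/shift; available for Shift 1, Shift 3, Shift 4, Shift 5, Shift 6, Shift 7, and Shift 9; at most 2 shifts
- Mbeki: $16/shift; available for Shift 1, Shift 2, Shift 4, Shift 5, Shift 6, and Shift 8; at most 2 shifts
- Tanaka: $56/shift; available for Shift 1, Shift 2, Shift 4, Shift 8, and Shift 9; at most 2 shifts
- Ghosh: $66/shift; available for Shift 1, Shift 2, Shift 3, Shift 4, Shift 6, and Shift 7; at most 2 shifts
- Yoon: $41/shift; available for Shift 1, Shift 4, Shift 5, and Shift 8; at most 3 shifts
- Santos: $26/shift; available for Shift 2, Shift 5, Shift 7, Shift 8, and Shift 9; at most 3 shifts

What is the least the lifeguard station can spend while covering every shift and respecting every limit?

Picking the cheapest available lifeguard for each shift independently would cost $199, but that ignores the shift limits.
An optimal schedule: Shift 1→Yoon, Shift 2→Mbeki, Shift 3→Rossi, Shift 4→Yoon, Shift 5→Santos, Shift 6→Mbeki, Shift 7→Santos, Shift 8→Yoon, Shift 9→Santos.
Total: 41 + 16 + 51 + 41 + 26 + 16 + 26 + 41 + 26 = $284.

$284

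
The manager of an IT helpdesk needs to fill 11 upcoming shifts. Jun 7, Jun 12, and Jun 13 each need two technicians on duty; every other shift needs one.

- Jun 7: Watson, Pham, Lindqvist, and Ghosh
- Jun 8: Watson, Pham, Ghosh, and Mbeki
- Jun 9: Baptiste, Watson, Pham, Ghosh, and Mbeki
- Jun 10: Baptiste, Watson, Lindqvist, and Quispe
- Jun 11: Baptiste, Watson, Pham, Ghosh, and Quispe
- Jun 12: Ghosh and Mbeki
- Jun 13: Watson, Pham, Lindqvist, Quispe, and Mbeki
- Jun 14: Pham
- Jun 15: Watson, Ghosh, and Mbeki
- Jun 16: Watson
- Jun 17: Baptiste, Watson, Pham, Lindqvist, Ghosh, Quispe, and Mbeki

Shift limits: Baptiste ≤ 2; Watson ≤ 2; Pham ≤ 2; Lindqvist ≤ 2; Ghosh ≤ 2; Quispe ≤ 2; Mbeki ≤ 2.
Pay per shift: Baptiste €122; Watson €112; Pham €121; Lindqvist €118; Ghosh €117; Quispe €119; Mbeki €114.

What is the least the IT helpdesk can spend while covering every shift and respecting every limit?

Jun 12 can only be covered by Ghosh and Mbeki, so that assignment is forced.
Jun 14 can only be covered by Pham, so that assignment is forced.
Jun 16 can only be covered by Watson, so that assignment is forced.
Picking the cheapest available technician for each shift independently would cost €1591, but that ignores the shift limits.
An optimal schedule: Jun 7→Lindqvist+Ghosh, Jun 8→Pham, Jun 9→Baptiste, Jun 10→Baptiste, Jun 11→Quispe, Jun 12→Ghosh+Mbeki, Jun 13→Quispe+Mbeki, Jun 14→Pham, Jun 15→Watson, Jun 16→Watson, Jun 17→Lindqvist.
Total: 118 + 117 + 121 + 122 + 122 + 119 + 117 + 114 + 119 + 114 + 121 + 112 + 112 + 118 = €1646.

€1646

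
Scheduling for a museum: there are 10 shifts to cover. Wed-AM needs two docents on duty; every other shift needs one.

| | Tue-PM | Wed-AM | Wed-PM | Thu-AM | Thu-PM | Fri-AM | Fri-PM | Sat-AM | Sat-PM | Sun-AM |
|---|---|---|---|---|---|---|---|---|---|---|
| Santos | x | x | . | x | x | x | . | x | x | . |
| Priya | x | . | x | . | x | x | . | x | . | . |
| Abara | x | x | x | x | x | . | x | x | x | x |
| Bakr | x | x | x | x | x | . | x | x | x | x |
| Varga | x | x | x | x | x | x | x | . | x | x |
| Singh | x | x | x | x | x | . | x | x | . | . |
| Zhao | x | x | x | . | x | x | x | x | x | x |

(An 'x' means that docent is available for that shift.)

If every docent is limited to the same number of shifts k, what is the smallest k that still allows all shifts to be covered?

2

With 7 docents and 11 worker-slots to fill, someone must work at least ⌈11/7⌉ = 2 shifts, so k ≥ 2.
k = 2 works: Tue-PM→Bakr, Wed-AM→Varga+Singh, Wed-PM→Priya, Thu-AM→Santos, Thu-PM→Varga, Fri-AM→Santos, Fri-PM→Abara, Sat-AM→Priya, Sat-PM→Bakr, Sun-AM→Abara.
Loads: Santos 2, Priya 2, Abara 2, Bakr 2, Varga 2, Singh 1, Zhao 0 — all ≤ 2.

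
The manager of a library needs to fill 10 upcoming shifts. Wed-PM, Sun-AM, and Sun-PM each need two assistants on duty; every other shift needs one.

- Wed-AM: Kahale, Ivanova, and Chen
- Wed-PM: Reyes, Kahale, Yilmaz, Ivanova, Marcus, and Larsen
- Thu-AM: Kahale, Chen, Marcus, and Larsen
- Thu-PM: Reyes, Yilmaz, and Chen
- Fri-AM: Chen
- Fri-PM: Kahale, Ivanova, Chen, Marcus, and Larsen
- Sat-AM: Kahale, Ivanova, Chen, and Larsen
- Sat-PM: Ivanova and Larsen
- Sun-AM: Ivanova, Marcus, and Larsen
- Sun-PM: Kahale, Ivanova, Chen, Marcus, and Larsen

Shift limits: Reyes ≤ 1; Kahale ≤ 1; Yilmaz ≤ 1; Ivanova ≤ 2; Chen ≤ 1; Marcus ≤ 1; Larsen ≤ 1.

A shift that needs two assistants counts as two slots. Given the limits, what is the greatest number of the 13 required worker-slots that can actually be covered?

Total capacity across all assistants is 1+1+1+2+1+1+1 = 8, and 13 slots are needed, so at most 8 can be filled.
An assignment achieving 8: Wed-AM→Kahale, Wed-PM→Yilmaz, Thu-AM→Larsen, Thu-PM→Reyes, Fri-AM→Chen, Sat-PM→Ivanova, Sun-AM→Ivanova+Marcus.
Loads: Reyes 1/1, Kahale 1/1, Yilmaz 1/1, Ivanova 2/2, Chen 1/1, Marcus 1/1, Larsen 1/1.

8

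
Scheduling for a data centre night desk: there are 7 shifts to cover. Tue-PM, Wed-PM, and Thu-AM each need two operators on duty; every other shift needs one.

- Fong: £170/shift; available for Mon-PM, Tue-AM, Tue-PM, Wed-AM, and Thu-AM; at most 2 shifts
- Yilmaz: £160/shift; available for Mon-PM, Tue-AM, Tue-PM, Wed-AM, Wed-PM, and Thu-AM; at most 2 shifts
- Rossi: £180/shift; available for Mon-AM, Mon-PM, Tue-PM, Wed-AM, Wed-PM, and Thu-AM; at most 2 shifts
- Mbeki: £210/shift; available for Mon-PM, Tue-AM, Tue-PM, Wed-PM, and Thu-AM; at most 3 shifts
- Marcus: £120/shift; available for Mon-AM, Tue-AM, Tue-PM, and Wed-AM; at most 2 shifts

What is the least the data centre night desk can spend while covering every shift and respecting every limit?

£1680

Picking the cheapest available operator for each shift independently would cost £1470, but that ignores the shift limits.
An optimal schedule: Mon-AM→Rossi, Mon-PM→Fong, Tue-AM→Fong, Tue-PM→Mbeki+Marcus, Wed-AM→Marcus, Wed-PM→Yilmaz+Rossi, Thu-AM→Yilmaz+Mbeki.
Total: 180 + 170 + 170 + 210 + 120 + 120 + 160 + 180 + 160 + 210 = £1680.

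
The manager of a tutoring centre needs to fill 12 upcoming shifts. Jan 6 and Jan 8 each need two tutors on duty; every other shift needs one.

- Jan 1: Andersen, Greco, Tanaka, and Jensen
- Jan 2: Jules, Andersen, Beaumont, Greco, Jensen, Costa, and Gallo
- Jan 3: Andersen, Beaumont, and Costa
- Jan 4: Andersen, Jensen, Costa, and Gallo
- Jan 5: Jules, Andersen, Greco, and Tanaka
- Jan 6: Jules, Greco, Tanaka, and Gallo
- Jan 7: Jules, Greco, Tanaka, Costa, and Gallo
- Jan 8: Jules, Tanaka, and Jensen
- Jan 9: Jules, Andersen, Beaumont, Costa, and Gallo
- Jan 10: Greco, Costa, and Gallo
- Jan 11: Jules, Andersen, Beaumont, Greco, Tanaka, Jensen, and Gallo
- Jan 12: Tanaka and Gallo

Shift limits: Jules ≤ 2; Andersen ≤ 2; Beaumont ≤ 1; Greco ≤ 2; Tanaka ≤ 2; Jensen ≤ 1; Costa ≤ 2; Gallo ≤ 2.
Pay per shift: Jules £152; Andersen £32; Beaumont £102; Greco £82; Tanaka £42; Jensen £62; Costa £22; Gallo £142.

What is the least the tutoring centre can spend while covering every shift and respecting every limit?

Picking the cheapest available tutor for each shift independently would cost £498, but that ignores the shift limits.
An optimal schedule: Jan 1→Andersen, Jan 2→Costa, Jan 3→Andersen, Jan 4→Jensen, Jan 5→Jules, Jan 6→Greco+Gallo, Jan 7→Costa, Jan 8→Jules+Tanaka, Jan 9→Beaumont, Jan 10→Greco, Jan 11→Gallo, Jan 12→Tanaka.
Total: 32 + 22 + 32 + 62 + 152 + 82 + 142 + 22 + 152 + 42 + 102 + 82 + 142 + 42 = £1108.

£1108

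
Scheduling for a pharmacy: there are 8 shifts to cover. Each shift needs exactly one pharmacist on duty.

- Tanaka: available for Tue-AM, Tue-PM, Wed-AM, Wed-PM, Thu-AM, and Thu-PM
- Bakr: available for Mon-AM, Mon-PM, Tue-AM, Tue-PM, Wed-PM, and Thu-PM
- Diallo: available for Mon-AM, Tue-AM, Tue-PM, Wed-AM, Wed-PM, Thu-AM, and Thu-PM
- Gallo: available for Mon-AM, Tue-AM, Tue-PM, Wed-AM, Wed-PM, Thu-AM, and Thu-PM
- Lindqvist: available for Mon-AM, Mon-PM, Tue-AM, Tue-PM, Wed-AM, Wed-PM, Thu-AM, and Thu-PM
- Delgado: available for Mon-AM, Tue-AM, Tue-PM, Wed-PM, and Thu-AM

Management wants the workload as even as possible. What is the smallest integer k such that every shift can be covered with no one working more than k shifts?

2

With 6 pharmacists and 8 worker-slots to fill, someone must work at least ⌈8/6⌉ = 2 shifts, so k ≥ 2.
k = 2 works: Mon-AM→Bakr, Mon-PM→Bakr, Tue-AM→Diallo, Tue-PM→Gallo, Wed-AM→Tanaka, Wed-PM→Gallo, Thu-AM→Tanaka, Thu-PM→Diallo.
Loads: Tanaka 2, Bakr 2, Diallo 2, Gallo 2, Lindqvist 0, Delgado 0 — all ≤ 2.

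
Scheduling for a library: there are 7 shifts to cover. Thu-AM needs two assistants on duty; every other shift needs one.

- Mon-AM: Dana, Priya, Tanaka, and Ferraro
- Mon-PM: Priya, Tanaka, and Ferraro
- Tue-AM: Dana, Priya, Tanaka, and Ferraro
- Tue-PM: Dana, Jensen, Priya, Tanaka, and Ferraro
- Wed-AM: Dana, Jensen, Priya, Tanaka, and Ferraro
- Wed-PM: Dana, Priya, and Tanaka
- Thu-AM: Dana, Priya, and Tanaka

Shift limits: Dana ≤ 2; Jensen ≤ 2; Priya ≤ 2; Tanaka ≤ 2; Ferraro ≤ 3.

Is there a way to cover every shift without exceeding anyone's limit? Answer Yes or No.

One valid schedule: Mon-AM→Tanaka, Mon-PM→Priya, Tue-AM→Tanaka, Tue-PM→Jensen, Wed-AM→Jensen, Wed-PM→Dana, Thu-AM→Dana+Priya.
Loads: Dana 2/2, Jensen 2/2, Priya 2/2, Tanaka 2/2, Ferraro 0/3 — all within limits.

Yes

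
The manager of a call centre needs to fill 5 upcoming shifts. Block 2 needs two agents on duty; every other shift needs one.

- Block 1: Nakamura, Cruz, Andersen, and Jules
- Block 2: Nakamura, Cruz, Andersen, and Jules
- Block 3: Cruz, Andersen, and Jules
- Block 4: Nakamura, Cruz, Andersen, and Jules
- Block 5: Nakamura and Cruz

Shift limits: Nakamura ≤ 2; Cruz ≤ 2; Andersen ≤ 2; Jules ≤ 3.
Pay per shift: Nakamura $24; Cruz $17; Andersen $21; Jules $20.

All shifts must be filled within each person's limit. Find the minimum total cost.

Picking the cheapest available agent for each shift independently would cost $105, but that ignores the shift limits.
An optimal schedule: Block 1→Jules, Block 2→Jules+Andersen, Block 3→Cruz, Block 4→Jules, Block 5→Cruz.
Total: 20 + 20 + 21 + 17 + 20 + 17 = $115.

$115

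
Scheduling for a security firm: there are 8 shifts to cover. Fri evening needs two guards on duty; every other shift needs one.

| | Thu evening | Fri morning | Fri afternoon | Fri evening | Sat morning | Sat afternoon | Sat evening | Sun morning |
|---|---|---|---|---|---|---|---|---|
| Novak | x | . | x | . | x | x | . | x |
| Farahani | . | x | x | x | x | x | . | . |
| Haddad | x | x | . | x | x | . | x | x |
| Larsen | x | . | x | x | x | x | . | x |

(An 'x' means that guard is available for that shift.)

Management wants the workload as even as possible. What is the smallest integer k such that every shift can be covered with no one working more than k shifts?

With 4 guards and 9 worker-slots to fill, someone must work at least ⌈9/4⌉ = 3 shifts, so k ≥ 3.
k = 3 works: Thu evening→Novak, Fri morning→Farahani, Fri afternoon→Novak, Fri evening→Farahani+Haddad, Sat morning→Farahani, Sat afternoon→Novak, Sat evening→Haddad, Sun morning→Haddad.
Loads: Novak 3, Farahani 3, Haddad 3, Larsen 0 — all ≤ 3.

3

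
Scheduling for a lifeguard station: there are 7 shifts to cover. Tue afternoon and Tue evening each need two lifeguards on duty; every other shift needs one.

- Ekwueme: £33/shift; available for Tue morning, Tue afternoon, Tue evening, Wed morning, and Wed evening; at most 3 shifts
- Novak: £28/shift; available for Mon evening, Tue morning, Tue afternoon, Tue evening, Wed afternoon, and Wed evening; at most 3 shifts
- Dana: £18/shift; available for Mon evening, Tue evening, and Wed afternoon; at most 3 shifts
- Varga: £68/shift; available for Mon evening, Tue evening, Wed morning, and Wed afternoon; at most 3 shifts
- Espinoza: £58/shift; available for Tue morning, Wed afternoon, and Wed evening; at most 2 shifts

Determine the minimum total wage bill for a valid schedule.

£237

Tue afternoon can only be covered by Ekwueme and Novak, so that assignment is forced.
Picking the cheapest available lifeguard for each shift independently would cost £232, but that ignores the shift limits.
An optimal schedule: Mon evening→Dana, Tue morning→Novak, Tue afternoon→Novak+Ekwueme, Tue evening→Dana+Ekwueme, Wed morning→Ekwueme, Wed afternoon→Dana, Wed evening→Novak.
Total: 18 + 28 + 28 + 33 + 18 + 33 + 33 + 18 + 28 = £237.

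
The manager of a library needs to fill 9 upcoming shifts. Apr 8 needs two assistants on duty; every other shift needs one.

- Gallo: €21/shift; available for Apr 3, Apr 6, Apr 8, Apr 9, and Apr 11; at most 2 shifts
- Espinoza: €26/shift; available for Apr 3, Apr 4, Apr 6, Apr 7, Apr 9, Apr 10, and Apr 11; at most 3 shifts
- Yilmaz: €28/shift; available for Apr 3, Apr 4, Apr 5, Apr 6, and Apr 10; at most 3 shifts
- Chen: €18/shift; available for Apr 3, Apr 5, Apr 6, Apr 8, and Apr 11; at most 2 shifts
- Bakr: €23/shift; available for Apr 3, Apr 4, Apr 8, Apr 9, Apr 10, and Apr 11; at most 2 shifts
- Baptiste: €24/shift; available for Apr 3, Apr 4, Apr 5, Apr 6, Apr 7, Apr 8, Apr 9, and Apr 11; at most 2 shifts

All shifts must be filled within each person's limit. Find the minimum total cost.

€224

Picking the cheapest available assistant for each shift independently would cost €202, but that ignores the shift limits.
An optimal schedule: Apr 3→Espinoza, Apr 4→Bakr, Apr 5→Chen, Apr 6→Chen, Apr 7→Baptiste, Apr 8→Gallo+Baptiste, Apr 9→Gallo, Apr 10→Bakr, Apr 11→Espinoza.
Total: 26 + 23 + 18 + 18 + 24 + 21 + 24 + 21 + 23 + 26 = €224.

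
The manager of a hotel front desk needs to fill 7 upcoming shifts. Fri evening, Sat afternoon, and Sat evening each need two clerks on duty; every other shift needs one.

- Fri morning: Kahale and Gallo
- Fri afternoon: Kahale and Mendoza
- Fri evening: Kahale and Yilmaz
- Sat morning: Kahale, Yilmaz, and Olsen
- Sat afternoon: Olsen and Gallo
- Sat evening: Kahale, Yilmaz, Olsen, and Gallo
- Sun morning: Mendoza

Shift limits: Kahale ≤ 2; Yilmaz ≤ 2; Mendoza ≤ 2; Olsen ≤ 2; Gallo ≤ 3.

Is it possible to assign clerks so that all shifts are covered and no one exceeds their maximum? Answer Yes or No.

Yes

Fri evening can only be covered by Kahale and Yilmaz, so that assignment is forced.
Sat afternoon can only be covered by Olsen and Gallo, so that assignment is forced.
Sun morning can only be covered by Mendoza, so that assignment is forced.
One valid schedule: Fri morning→Kahale, Fri afternoon→Mendoza, Fri evening→Kahale+Yilmaz, Sat morning→Yilmaz, Sat afternoon→Olsen+Gallo, Sat evening→Olsen+Gallo, Sun morning→Mendoza.
Loads: Kahale 2/2, Yilmaz 2/2, Mendoza 2/2, Olsen 2/2, Gallo 2/3 — all within limits.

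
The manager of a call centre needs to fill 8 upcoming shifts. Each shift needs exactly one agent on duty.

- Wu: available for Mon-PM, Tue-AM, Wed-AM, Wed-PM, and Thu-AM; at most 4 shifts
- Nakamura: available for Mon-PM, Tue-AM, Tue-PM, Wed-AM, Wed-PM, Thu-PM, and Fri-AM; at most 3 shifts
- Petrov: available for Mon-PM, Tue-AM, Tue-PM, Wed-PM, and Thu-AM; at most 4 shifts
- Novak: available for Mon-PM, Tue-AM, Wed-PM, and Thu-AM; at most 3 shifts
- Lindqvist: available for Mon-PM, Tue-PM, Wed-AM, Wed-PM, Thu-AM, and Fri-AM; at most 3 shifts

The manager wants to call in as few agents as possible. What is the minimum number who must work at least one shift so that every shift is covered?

8 slots to fill and no one can take more than 4, so at least ⌈8/4⌉ = 2 agents are needed.
No set of 2 agents can cover every shift (each such set leaves at least one shift with no one available or exceeds a cap).
Wu, Nakamura, and Petrov alone can cover everything: Mon-PM→Wu, Tue-AM→Wu, Tue-PM→Nakamura, Wed-AM→Wu, Wed-PM→Petrov, Thu-AM→Wu, Thu-PM→Nakamura, Fri-AM→Nakamura.

3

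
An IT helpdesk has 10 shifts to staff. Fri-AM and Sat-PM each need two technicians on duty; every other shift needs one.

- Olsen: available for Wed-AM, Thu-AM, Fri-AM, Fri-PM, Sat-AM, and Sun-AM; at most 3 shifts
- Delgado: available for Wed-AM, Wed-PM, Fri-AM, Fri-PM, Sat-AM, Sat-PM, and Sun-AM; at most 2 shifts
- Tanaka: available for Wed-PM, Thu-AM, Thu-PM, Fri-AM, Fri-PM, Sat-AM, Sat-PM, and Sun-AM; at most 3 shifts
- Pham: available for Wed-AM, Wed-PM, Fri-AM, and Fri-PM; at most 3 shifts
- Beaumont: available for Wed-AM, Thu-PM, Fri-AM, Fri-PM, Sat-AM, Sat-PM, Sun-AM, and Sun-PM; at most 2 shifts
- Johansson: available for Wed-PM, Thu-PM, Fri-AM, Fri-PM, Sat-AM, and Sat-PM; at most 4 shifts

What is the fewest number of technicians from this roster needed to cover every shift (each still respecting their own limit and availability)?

12 slots to fill and no one can take more than 4, so at least ⌈12/4⌉ = 3 technicians are needed.
Any 3 technicians together have capacity at most 4+3+3 = 10 < 12 slots, so 3 can never suffice.
Olsen, Tanaka, Beaumont, and Johansson alone can cover everything: Wed-AM→Olsen, Wed-PM→Tanaka, Thu-AM→Olsen, Thu-PM→Tanaka, Fri-AM→Beaumont+Johansson, Fri-PM→Johansson, Sat-AM→Johansson, Sat-PM→Tanaka+Johansson, Sun-AM→Olsen, Sun-PM→Beaumont.

4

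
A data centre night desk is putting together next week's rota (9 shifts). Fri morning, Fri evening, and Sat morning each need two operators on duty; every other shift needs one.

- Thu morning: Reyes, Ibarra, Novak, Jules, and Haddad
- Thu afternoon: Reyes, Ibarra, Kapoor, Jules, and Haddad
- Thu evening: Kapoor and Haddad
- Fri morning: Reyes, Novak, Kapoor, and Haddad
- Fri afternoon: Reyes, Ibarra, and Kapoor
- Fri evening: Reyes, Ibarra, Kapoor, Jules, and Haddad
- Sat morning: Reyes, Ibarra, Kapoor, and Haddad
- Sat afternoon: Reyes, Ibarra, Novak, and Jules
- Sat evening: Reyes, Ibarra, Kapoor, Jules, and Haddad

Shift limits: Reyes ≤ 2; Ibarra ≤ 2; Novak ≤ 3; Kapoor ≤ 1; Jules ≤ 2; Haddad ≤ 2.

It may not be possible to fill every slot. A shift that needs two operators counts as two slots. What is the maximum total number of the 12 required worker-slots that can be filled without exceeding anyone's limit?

12

Total capacity across all operators is 2+2+3+1+2+2 = 12, and 12 slots are needed, so at most 12 can be filled.
An assignment achieving 12: Thu morning→Novak, Thu afternoon→Ibarra, Thu evening→Kapoor, Fri morning→Reyes+Novak, Fri afternoon→Reyes, Fri evening→Jules+Haddad, Sat morning→Ibarra+Haddad, Sat afternoon→Novak, Sat evening→Jules.
Loads: Reyes 2/2, Ibarra 2/2, Novak 3/3, Kapoor 1/1, Jules 2/2, Haddad 2/2.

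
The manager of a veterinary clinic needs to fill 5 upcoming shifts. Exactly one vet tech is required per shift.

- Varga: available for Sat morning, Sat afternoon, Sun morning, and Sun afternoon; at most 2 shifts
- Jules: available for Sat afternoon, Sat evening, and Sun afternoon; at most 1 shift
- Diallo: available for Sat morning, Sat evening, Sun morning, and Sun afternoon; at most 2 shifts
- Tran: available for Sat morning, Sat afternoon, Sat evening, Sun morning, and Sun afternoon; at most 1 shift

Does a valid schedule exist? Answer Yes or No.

Yes

One valid schedule: Sat morning→Varga, Sat afternoon→Varga, Sat evening→Jules, Sun morning→Diallo, Sun afternoon→Diallo.
Loads: Varga 2/2, Jules 1/1, Diallo 2/2, Tran 0/1 — all within limits.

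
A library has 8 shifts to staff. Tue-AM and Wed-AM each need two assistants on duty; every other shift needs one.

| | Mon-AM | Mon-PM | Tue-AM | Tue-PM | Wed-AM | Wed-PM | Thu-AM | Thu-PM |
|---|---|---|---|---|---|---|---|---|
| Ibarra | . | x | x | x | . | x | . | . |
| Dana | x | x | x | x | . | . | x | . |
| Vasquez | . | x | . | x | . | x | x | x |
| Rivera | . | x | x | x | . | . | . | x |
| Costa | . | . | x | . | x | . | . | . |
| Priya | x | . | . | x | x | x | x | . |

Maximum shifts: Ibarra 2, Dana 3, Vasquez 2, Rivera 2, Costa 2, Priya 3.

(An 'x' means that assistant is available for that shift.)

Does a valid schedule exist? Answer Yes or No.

Wed-AM can only be covered by Costa and Priya, so that assignment is forced.
One valid schedule: Mon-AM→Dana, Mon-PM→Ibarra, Tue-AM→Rivera+Costa, Tue-PM→Dana, Wed-AM→Costa+Priya, Wed-PM→Ibarra, Thu-AM→Dana, Thu-PM→Vasquez.
Loads: Ibarra 2/2, Dana 3/3, Vasquez 1/2, Rivera 1/2, Costa 2/2, Priya 1/3 — all within limits.

Yes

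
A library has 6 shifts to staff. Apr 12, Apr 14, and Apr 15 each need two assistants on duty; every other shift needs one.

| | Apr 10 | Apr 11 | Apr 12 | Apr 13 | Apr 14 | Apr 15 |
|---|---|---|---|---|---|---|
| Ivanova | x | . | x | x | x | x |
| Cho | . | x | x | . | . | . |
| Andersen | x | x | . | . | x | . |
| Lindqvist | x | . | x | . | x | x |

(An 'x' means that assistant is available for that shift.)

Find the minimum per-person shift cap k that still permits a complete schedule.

3

With 4 assistants and 9 worker-slots to fill, someone must work at least ⌈9/4⌉ = 3 shifts, so k ≥ 3.
k = 3 works: Apr 10→Ivanova, Apr 11→Cho, Apr 12→Cho+Lindqvist, Apr 13→Ivanova, Apr 14→Andersen+Lindqvist, Apr 15→Ivanova+Lindqvist.
Loads: Ivanova 3, Cho 2, Andersen 1, Lindqvist 3 — all ≤ 3.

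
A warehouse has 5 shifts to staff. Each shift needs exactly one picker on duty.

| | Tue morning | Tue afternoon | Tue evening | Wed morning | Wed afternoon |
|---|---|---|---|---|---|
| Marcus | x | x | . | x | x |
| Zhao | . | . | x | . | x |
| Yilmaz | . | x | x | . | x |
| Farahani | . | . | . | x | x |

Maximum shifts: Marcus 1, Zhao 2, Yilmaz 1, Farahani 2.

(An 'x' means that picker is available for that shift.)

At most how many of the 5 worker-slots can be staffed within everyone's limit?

Total capacity across all pickers is 1+2+1+2 = 6, and 5 slots are needed, so at most 5 can be filled.
An assignment achieving 5: Tue morning→Marcus, Tue afternoon→Yilmaz, Tue evening→Zhao, Wed morning→Farahani, Wed afternoon→Zhao.
Loads: Marcus 1/1, Zhao 2/2, Yilmaz 1/1, Farahani 1/2.

5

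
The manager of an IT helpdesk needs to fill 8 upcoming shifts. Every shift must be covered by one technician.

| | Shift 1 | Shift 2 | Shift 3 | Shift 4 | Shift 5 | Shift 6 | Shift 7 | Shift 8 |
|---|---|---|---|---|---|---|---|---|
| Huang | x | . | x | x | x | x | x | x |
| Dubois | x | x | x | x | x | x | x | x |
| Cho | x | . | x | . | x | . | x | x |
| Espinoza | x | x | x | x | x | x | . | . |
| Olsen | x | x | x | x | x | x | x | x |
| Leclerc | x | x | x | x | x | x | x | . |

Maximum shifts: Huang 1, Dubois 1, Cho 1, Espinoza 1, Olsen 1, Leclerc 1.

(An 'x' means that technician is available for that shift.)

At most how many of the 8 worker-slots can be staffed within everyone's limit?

6

Total capacity across all technicians is 1+1+1+1+1+1 = 6, and 8 slots are needed, so at most 6 can be filled.
An assignment achieving 6: Shift 1→Leclerc, Shift 2→Dubois, Shift 4→Espinoza, Shift 6→Olsen, Shift 7→Cho, Shift 8→Huang.
Loads: Huang 1/1, Dubois 1/1, Cho 1/1, Espinoza 1/1, Olsen 1/1, Leclerc 1/1.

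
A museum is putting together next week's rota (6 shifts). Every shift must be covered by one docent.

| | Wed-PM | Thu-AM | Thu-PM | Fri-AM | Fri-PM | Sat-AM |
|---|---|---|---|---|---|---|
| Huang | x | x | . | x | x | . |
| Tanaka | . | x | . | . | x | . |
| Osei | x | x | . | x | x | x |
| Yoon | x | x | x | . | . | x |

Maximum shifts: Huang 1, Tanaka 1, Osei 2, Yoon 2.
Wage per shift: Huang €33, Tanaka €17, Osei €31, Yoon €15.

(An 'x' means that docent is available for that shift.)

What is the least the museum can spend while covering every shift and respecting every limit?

Thu-PM can only be covered by Yoon, so that assignment is forced.
Picking the cheapest available docent for each shift independently would cost €108, but that ignores the shift limits.
An optimal schedule: Wed-PM→Osei, Thu-AM→Yoon, Thu-PM→Yoon, Fri-AM→Huang, Fri-PM→Tanaka, Sat-AM→Osei.
Total: 31 + 15 + 15 + 33 + 17 + 31 = €142.

€142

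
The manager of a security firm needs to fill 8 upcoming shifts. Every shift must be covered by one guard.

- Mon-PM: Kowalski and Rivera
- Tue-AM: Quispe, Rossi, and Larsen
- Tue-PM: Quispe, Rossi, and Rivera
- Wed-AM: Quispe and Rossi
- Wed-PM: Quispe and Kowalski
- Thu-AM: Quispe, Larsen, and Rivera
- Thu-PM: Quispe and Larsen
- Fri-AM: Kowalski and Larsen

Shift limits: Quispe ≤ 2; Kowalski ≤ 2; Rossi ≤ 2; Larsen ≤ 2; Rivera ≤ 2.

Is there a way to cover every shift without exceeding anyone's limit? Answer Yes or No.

One valid schedule: Mon-PM→Kowalski, Tue-AM→Rossi, Tue-PM→Rossi, Wed-AM→Quispe, Wed-PM→Quispe, Thu-AM→Larsen, Thu-PM→Larsen, Fri-AM→Kowalski.
Loads: Quispe 2/2, Kowalski 2/2, Rossi 2/2, Larsen 2/2, Rivera 0/2 — all within limits.

Yes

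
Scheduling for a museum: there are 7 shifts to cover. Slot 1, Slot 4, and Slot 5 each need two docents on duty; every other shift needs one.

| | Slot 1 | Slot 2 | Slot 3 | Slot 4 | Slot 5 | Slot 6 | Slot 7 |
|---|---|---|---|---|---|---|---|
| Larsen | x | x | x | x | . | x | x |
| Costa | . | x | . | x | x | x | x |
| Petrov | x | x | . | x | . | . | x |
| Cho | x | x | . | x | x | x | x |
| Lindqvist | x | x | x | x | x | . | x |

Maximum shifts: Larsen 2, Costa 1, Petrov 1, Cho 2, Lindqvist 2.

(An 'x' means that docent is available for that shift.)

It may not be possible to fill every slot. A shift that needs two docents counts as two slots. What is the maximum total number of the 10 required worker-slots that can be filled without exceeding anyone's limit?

Total capacity across all docents is 2+1+1+2+2 = 8, and 10 slots are needed, so at most 8 can be filled.
An assignment achieving 8: Slot 1→Petrov+Cho, Slot 2→Lindqvist, Slot 3→Larsen, Slot 4→Lindqvist, Slot 5→Costa+Cho, Slot 6→Larsen.
Loads: Larsen 2/2, Costa 1/1, Petrov 1/1, Cho 2/2, Lindqvist 2/2.

8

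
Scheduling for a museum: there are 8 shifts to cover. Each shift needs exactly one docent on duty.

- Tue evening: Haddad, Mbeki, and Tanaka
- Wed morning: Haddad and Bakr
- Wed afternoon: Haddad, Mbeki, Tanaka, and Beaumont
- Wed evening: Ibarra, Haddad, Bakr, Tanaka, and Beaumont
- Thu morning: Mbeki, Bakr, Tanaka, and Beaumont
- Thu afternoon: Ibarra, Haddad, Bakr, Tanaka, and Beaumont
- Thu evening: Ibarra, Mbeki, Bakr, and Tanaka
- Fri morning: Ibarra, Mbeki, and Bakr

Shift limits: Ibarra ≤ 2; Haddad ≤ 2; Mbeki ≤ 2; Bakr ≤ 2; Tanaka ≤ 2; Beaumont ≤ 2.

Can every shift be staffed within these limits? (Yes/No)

Yes

One valid schedule: Tue evening→Haddad, Wed morning→Haddad, Wed afternoon→Mbeki, Wed evening→Bakr, Thu morning→Mbeki, Thu afternoon→Bakr, Thu evening→Ibarra, Fri morning→Ibarra.
Loads: Ibarra 2/2, Haddad 2/2, Mbeki 2/2, Bakr 2/2, Tanaka 0/2, Beaumont 0/2 — all within limits.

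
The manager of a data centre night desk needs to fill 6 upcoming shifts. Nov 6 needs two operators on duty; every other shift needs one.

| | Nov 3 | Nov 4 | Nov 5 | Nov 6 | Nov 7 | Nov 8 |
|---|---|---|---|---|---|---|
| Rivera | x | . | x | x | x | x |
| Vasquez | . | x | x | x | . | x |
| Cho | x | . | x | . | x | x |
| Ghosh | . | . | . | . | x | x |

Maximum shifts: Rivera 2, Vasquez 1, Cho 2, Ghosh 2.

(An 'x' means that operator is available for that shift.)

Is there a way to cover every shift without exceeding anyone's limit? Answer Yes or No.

No

Total capacity is 7 and 7 slots are needed, so capacity alone doesn't rule it out.
Shifts {Nov 4, Nov 6} need 3 worker-slots in total, but the operators available for any of those shifts (Rivera and Vasquez) can supply at most 2 among them. So no valid schedule exists.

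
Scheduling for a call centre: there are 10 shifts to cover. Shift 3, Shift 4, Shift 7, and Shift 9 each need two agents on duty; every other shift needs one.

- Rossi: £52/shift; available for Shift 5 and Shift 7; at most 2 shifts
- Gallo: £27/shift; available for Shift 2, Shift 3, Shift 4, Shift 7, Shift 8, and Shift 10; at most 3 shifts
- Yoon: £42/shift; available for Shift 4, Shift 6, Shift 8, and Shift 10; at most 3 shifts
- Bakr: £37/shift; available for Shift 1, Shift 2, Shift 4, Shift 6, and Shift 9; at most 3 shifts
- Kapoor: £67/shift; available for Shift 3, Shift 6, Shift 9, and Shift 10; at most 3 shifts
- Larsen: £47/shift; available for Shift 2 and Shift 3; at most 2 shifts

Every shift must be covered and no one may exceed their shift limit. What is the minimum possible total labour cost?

£583

Shift 1 can only be covered by Bakr, so that assignment is forced.
Shift 5 can only be covered by Rossi, so that assignment is forced.
Shift 7 can only be covered by Rossi and Gallo, so that assignment is forced.
Picking the cheapest available agent for each shift independently would cost £528, but that ignores the shift limits.
An optimal schedule: Shift 1→Bakr, Shift 2→Larsen, Shift 3→Gallo+Larsen, Shift 4→Bakr+Yoon, Shift 5→Rossi, Shift 6→Yoon, Shift 7→Gallo+Rossi, Shift 8→Gallo, Shift 9→Bakr+Kapoor, Shift 10→Yoon.
Total: 37 + 47 + 27 + 47 + 37 + 42 + 52 + 42 + 27 + 52 + 27 + 37 + 67 + 42 = £583.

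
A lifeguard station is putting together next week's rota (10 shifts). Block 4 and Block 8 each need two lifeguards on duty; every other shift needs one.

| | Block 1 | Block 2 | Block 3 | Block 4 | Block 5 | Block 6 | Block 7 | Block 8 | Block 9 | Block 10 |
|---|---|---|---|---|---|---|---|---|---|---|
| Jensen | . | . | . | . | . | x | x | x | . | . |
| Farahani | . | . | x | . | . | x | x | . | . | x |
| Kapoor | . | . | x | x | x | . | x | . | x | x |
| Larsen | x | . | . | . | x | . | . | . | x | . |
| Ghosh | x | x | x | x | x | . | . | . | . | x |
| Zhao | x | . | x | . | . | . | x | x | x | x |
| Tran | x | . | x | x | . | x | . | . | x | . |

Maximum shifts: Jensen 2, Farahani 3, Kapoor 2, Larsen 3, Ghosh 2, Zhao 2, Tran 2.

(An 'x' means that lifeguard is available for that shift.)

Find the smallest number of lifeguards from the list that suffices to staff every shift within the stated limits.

12 slots to fill and no one can take more than 3, so at least ⌈12/3⌉ = 4 lifeguards are needed.
No set of 5 lifeguards can cover every shift (each such set leaves at least one shift with no one available or exceeds a cap).
Jensen, Farahani, Kapoor, Larsen, Ghosh, and Zhao alone can cover everything: Block 1→Larsen, Block 2→Ghosh, Block 3→Farahani, Block 4→Kapoor+Ghosh, Block 5→Kapoor, Block 6→Jensen, Block 7→Farahani, Block 8→Jensen+Zhao, Block 9→Larsen, Block 10→Farahani.

6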